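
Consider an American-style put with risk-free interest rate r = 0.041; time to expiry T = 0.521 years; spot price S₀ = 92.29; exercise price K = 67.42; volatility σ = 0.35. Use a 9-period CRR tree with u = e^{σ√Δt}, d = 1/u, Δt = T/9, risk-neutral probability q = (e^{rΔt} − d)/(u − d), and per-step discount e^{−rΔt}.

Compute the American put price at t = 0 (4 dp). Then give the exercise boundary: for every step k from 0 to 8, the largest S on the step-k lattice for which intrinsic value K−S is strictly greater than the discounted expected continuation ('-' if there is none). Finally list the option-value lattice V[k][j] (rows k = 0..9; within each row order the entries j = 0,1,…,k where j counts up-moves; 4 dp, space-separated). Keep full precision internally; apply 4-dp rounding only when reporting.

price = 0.8719
boundary = - - - - - - - 51.1858 55.6829
tree:
0.8719
1.4333 0.2988
2.3142 0.5345 0.0579
3.6564 0.9454 0.1145 0.0000
5.6259 1.6490 0.2265 0.0000 0.0000
8.3765 2.8249 0.4478 0.0000 0.0000 0.0000
11.9677 4.7245 0.8855 0.0000 0.0000 0.0000 0.0000
16.2342 7.6388 1.7508 0.0000 0.0000 0.0000 0.0000 0.0000
20.3680 11.7371 3.4618 0.0000 0.0000 0.0000 0.0000 0.0000 0.0000
24.1680 16.2342 6.8449 0.0000 0.0000 0.0000 0.0000 0.0000 0.0000 0.0000

Δt=0.05789  u=1.08786  d=0.91924  q=0.49305  discount=0.99763
step 9 (expiry): payoffs max(K−S,0) = 24.1680 16.2342 6.8449 0.0000 0.0000 0.0000 0.0000 0.0000 0.0000 0.0000
step 8: (k=8,j=0): S=47.0520, (K−S)⁺=20.3680, hold=20.2082 ⇒ V=20.3680 exercise | (k=8,j=1): S=55.6829, (K−S)⁺=11.7371, hold=11.5773 ⇒ V=11.7371 exercise | (k=8,j=2): S=65.8971, (K−S)⁺=1.5229, hold=3.4618 ⇒ V=3.4618 continue | (k=8,j=3): S=77.9849, (K−S)⁺=0.0000, hold=0.0000 ⇒ V=0.0000 continue | (k=8,j=4): S=92.2900, (K−S)⁺=0.0000, hold=0.0000 ⇒ V=0.0000 continue | (k=8,j=5): S=109.2192, (K−S)⁺=0.0000, hold=0.0000 ⇒ V=0.0000 continue | (k=8,j=6): S=129.2537, (K−S)⁺=0.0000, hold=0.0000 ⇒ V=0.0000 continue | (k=8,j=7): S=152.9633, (K−S)⁺=0.0000, hold=0.0000 ⇒ V=0.0000 continue | (k=8,j=8): S=181.0221, (K−S)⁺=0.0000, hold=0.0000 ⇒ V=0.0000 continue  boundary S*=55.6829
step 7: (k=7,j=0): S=51.1858, (K−S)⁺=16.2342, hold=16.0743 ⇒ V=16.2342 exercise | (k=7,j=1): S=60.5751, (K−S)⁺=6.8449, hold=7.6388 ⇒ V=7.6388 continue | (k=7,j=2): S=71.6867, (K−S)⁺=0.0000, hold=1.7508 ⇒ V=1.7508 continue | (k=7,j=3): S=84.8365, (K−S)⁺=0.0000, hold=0.0000 ⇒ V=0.0000 continue | (k=7,j=4): S=100.3984, (K−S)⁺=0.0000, hold=0.0000 ⇒ V=0.0000 continue | (k=7,j=5): S=118.8149, (K−S)⁺=0.0000, hold=0.0000 ⇒ V=0.0000 continue | (k=7,j=6): S=140.6097, (K−S)⁺=0.0000, hold=0.0000 ⇒ V=0.0000 continue | (k=7,j=7): S=166.4023, (K−S)⁺=0.0000, hold=0.0000 ⇒ V=0.0000 continue  boundary S*=51.1858
step 6: (k=6,j=0): S=55.6829, (K−S)⁺=11.7371, hold=11.9677 ⇒ V=11.9677 continue | (k=6,j=1): S=65.8971, (K−S)⁺=1.5229, hold=4.7245 ⇒ V=4.7245 continue | (k=6,j=2): S=77.9849, (K−S)⁺=0.0000, hold=0.8855 ⇒ V=0.8855 continue | (k=6,j=3): S=92.2900, (K−S)⁺=0.0000, hold=0.0000 ⇒ V=0.0000 continue | (k=6,j=4): S=109.2192, (K−S)⁺=0.0000, hold=0.0000 ⇒ V=0.0000 continue | (k=6,j=5): S=129.2537, (K−S)⁺=0.0000, hold=0.0000 ⇒ V=0.0000 continue | (k=6,j=6): S=152.9633, (K−S)⁺=0.0000, hold=0.0000 ⇒ V=0.0000 continue  boundary S*=-
step 5: (k=5,j=0): S=60.5751, (K−S)⁺=6.8449, hold=8.3765 ⇒ V=8.3765 continue | (k=5,j=1): S=71.6867, (K−S)⁺=0.0000, hold=2.8249 ⇒ V=2.8249 continue | (k=5,j=2): S=84.8365, (K−S)⁺=0.0000, hold=0.4478 ⇒ V=0.4478 continue | (k=5,j=3): S=100.3984, (K−S)⁺=0.0000, hold=0.0000 ⇒ V=0.0000 continue | (k=5,j=4): S=118.8149, (K−S)⁺=0.0000, hold=0.0000 ⇒ V=0.0000 continue | (k=5,j=5): S=140.6097, (K−S)⁺=0.0000, hold=0.0000 ⇒ V=0.0000 continue  boundary S*=-
step 4: (k=4,j=0): S=65.8971, (K−S)⁺=1.5229, hold=5.6259 ⇒ V=5.6259 continue | (k=4,j=1): S=77.9849, (K−S)⁺=0.0000, hold=1.6490 ⇒ V=1.6490 continue | (k=4,j=2): S=92.2900, (K−S)⁺=0.0000, hold=0.2265 ⇒ V=0.2265 continue | (k=4,j=3): S=109.2192, (K−S)⁺=0.0000, hold=0.0000 ⇒ V=0.0000 continue | (k=4,j=4): S=129.2537, (K−S)⁺=0.0000, hold=0.0000 ⇒ V=0.0000 continue  boundary S*=-
step 3: (k=3,j=0): S=71.6867, (K−S)⁺=0.0000, hold=3.6564 ⇒ V=3.6564 continue | (k=3,j=1): S=84.8365, (K−S)⁺=0.0000, hold=0.9454 ⇒ V=0.9454 continue | (k=3,j=2): S=100.3984, (K−S)⁺=0.0000, hold=0.1145 ⇒ V=0.1145 continue | (k=3,j=3): S=118.8149, (K−S)⁺=0.0000, hold=0.0000 ⇒ V=0.0000 continue  boundary S*=-
step 2: (k=2,j=0): S=77.9849, (K−S)⁺=0.0000, hold=2.3142 ⇒ V=2.3142 continue | (k=2,j=1): S=92.2900, (K−S)⁺=0.0000, hold=0.5345 ⇒ V=0.5345 continue | (k=2,j=2): S=109.2192, (K−S)⁺=0.0000, hold=0.0579 ⇒ V=0.0579 continue  boundary S*=-
step 1: (k=1,j=0): S=84.8365, (K−S)⁺=0.0000, hold=1.4333 ⇒ V=1.4333 continue | (k=1,j=1): S=100.3984, (K−S)⁺=0.0000, hold=0.2988 ⇒ V=0.2988 continue  boundary S*=-
step 0: (k=0,j=0): S=92.2900, (K−S)⁺=0.0000, hold=0.8719 ⇒ V=0.8719 continue  boundary S*=-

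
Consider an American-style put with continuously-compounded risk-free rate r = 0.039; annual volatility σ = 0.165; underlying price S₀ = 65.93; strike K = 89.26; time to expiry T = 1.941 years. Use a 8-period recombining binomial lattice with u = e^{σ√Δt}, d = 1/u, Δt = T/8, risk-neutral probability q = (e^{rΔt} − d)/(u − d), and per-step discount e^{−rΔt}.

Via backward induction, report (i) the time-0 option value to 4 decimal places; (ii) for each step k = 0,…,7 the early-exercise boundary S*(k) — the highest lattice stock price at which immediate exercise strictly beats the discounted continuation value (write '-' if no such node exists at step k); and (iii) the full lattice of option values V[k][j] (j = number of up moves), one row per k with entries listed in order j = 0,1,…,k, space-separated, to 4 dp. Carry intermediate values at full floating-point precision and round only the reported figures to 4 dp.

Δt=0.24263, u=1.08467, d=0.92194, q=0.53812, disc=e^(-rΔt)=0.99058
k=8 terminal: V=max(K-S,0) → 54.8481 48.7743 41.6283 33.2211 23.3300 11.6930 0.0000 0.0000 0.0000
k=7: j=0 S=37.3255 intr=51.9345 cont=51.0939 V=51.9345[EX]; j=1 S=43.9136 intr=45.3464 cont=44.5058 V=45.3464[EX]; j=2 S=51.6645 intr=37.5955 cont=36.7548 V=37.5955[EX]; j=3 S=60.7836 intr=28.4764 cont=27.6358 V=28.4764[EX]; j=4 S=71.5122 intr=17.7478 cont=16.9072 V=17.7478[EX]; j=5 S=84.1344 intr=5.1256 cont=5.3499 V=5.3499[hold]; j=6 S=98.9845 intr=0.0000 cont=0.0000 V=0.0000[hold]; j=7 S=116.4558 intr=0.0000 cont=0.0000 V=0.0000[hold]  S*(7)=71.5122
k=6: j=0 S=40.4857 intr=48.7743 cont=47.9336 V=48.7743[EX]; j=1 S=47.6317 intr=41.6283 cont=40.7877 V=41.6283[EX]; j=2 S=56.0389 intr=33.2211 cont=32.3805 V=33.2211[EX]; j=3 S=65.9300 intr=23.3300 cont=22.4894 V=23.3300[EX]; j=4 S=77.5670 intr=11.6930 cont=10.9720 V=11.6930[EX]; j=5 S=91.2579 intr=0.0000 cont=2.4478 V=2.4478[hold]; j=6 S=107.3654 intr=0.0000 cont=0.0000 V=0.0000[hold]  S*(6)=77.5670
k=5: j=0 S=43.9136 intr=45.3464 cont=44.5058 V=45.3464[EX]; j=1 S=51.6645 intr=37.5955 cont=36.7548 V=37.5955[EX]; j=2 S=60.7836 intr=28.4764 cont=27.6358 V=28.4764[EX]; j=3 S=71.5122 intr=17.7478 cont=16.9072 V=17.7478[EX]; j=4 S=84.1344 intr=5.1256 cont=6.6547 V=6.6547[hold]; j=5 S=98.9845 intr=0.0000 cont=1.1199 V=1.1199[hold]  S*(5)=71.5122
k=4: j=0 S=47.6317 intr=41.6283 cont=40.7877 V=41.6283[EX]; j=1 S=56.0389 intr=33.2211 cont=32.3805 V=33.2211[EX]; j=2 S=65.9300 intr=23.3300 cont=22.4894 V=23.3300[EX]; j=3 S=77.5670 intr=11.6930 cont=11.6675 V=11.6930[EX]; j=4 S=91.2579 intr=0.0000 cont=3.6417 V=3.6417[hold]  S*(4)=77.5670
k=3: j=0 S=51.6645 intr=37.5955 cont=36.7548 V=37.5955[EX]; j=1 S=60.7836 intr=28.4764 cont=27.6358 V=28.4764[EX]; j=2 S=71.5122 intr=17.7478 cont=16.9072 V=17.7478[EX]; j=3 S=84.1344 intr=5.1256 cont=7.2912 V=7.2912[hold]  S*(3)=71.5122
k=2: j=0 S=56.0389 intr=33.2211 cont=32.3805 V=33.2211[EX]; j=1 S=65.9300 intr=23.3300 cont=22.4894 V=23.3300[EX]; j=2 S=77.5670 intr=11.6930 cont=12.0068 V=12.0068[hold]  S*(2)=65.9300
k=1: j=0 S=60.7836 intr=28.4764 cont=27.6358 V=28.4764[EX]; j=1 S=71.5122 intr=17.7478 cont=17.0744 V=17.7478[EX]  S*(1)=71.5122
k=0: j=0 S=65.9300 intr=23.3300 cont=22.4894 V=23.3300[EX]  S*(0)=65.9300

price = 23.3300
boundary = 65.9300 71.5122 65.9300 71.5122 77.5670 71.5122 77.5670 71.5122
tree:
23.3300
28.4764 17.7478
33.2211 23.3300 12.0068
37.5955 28.4764 17.7478 7.2912
41.6283 33.2211 23.3300 11.6930 3.6417
45.3464 37.5955 28.4764 17.7478 6.6547 1.1199
48.7743 41.6283 33.2211 23.3300 11.6930 2.4478 0.0000
51.9345 45.3464 37.5955 28.4764 17.7478 5.3499 0.0000 0.0000
54.8481 48.7743 41.6283 33.2211 23.3300 11.6930 0.0000 0.0000 0.0000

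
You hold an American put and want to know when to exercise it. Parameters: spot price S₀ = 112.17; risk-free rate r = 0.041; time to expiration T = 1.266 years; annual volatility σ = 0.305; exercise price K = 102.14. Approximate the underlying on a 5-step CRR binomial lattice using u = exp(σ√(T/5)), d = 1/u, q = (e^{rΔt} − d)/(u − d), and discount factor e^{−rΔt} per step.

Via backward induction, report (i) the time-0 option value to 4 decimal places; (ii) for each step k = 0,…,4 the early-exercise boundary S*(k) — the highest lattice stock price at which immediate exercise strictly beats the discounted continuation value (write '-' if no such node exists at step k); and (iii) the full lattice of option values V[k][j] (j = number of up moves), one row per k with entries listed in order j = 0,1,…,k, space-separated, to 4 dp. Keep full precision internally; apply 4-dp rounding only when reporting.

params: Δt=0.25320 u=1.16588 d=0.85772 q=0.49557 e^(-rΔt)=0.98967
t_5 payoffs: 50.0668 31.3586 5.9291 0.0000 0.0000 0.0000
t_4: node(4,0) S=60.7109 payoff=41.4291 vs cont=40.3742 → 41.4291 [stop]  node(4,1) S=82.5224 payoff=19.6176 vs cont=18.5627 → 19.6176 [stop]  node(4,2) S=112.1700 payoff=0.0000 vs cont=2.9599 → 2.9599 [wait]  node(4,3) S=152.4690 payoff=0.0000 vs cont=0.0000 → 0.0000 [wait]  node(4,4) S=207.2461 payoff=0.0000 vs cont=0.0000 → 0.0000 [wait]  ⇒ S*(4)=82.5224
t_3: node(3,0) S=70.7814 payoff=31.3586 vs cont=30.3037 → 31.3586 [stop]  node(3,1) S=96.2109 payoff=5.9291 vs cont=11.2452 → 11.2452 [wait]  node(3,2) S=130.7763 payoff=0.0000 vs cont=1.4777 → 1.4777 [wait]  node(3,3) S=177.7600 payoff=0.0000 vs cont=0.0000 → 0.0000 [wait]  ⇒ S*(3)=70.7814
t_2: node(2,0) S=82.5224 payoff=19.6176 vs cont=21.1700 → 21.1700 [wait]  node(2,1) S=112.1700 payoff=0.0000 vs cont=6.3385 → 6.3385 [wait]  node(2,2) S=152.4690 payoff=0.0000 vs cont=0.7377 → 0.7377 [wait]  ⇒ S*(2)=-
t_1: node(1,0) S=96.2109 payoff=5.9291 vs cont=13.6773 → 13.6773 [wait]  node(1,1) S=130.7763 payoff=0.0000 vs cont=3.5261 → 3.5261 [wait]  ⇒ S*(1)=-
t_0: node(0,0) S=112.1700 payoff=0.0000 vs cont=8.5573 → 8.5573 [wait]  ⇒ S*(0)=-

price = 8.5573
boundary = - - - 70.7814 82.5224
tree:
8.5573
13.6773 3.5261
21.1700 6.3385 0.7377
31.3586 11.2452 1.4777 0.0000
41.4291 19.6176 2.9599 0.0000 0.0000
50.0668 31.3586 5.9291 0.0000 0.0000 0.0000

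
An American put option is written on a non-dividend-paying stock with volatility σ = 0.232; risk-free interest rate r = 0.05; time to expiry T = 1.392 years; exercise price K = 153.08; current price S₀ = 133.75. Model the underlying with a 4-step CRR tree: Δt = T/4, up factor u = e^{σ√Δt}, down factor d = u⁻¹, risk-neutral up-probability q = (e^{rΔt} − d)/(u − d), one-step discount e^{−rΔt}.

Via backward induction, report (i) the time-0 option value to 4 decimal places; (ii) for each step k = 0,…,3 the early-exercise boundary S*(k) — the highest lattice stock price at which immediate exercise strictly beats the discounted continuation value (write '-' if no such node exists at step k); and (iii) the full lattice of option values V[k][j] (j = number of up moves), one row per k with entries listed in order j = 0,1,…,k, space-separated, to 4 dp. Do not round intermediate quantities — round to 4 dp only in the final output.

price = 23.1280
boundary = - 116.6423 101.7228 116.6423
tree:
23.1280
36.4377 12.0800
51.3572 21.4895 4.1281
64.3683 36.4377 8.9329 0.0000
75.7153 51.3572 19.3300 0.0000 0.0000

params: Δt=0.34800 u=1.14667 d=0.87209 q=0.52976 e^(-rΔt)=0.98275
t_4 payoffs: 75.7153 51.3572 19.3300 0.0000 0.0000
t_3: node(3,0) S=88.7117 payoff=64.3683 vs cont=61.7278 → 64.3683 [stop]  node(3,1) S=116.6423 payoff=36.4377 vs cont=33.7971 → 36.4377 [stop]  node(3,2) S=153.3668 payoff=0.0000 vs cont=8.9329 → 8.9329 [wait]  node(3,3) S=201.6540 payoff=0.0000 vs cont=0.0000 → 0.0000 [wait]  ⇒ S*(3)=116.6423
t_2: node(2,0) S=101.7228 payoff=51.3572 vs cont=48.7166 → 51.3572 [stop]  node(2,1) S=133.7500 payoff=19.3300 vs cont=21.4895 → 21.4895 [wait]  node(2,2) S=175.8609 payoff=0.0000 vs cont=4.1281 → 4.1281 [wait]  ⇒ S*(2)=101.7228
t_1: node(1,0) S=116.6423 payoff=36.4377 vs cont=34.9214 → 36.4377 [stop]  node(1,1) S=153.3668 payoff=0.0000 vs cont=12.0800 → 12.0800 [wait]  ⇒ S*(1)=116.6423
t_0: node(0,0) S=133.7500 payoff=19.3300 vs cont=23.1280 → 23.1280 [wait]  ⇒ S*(0)=-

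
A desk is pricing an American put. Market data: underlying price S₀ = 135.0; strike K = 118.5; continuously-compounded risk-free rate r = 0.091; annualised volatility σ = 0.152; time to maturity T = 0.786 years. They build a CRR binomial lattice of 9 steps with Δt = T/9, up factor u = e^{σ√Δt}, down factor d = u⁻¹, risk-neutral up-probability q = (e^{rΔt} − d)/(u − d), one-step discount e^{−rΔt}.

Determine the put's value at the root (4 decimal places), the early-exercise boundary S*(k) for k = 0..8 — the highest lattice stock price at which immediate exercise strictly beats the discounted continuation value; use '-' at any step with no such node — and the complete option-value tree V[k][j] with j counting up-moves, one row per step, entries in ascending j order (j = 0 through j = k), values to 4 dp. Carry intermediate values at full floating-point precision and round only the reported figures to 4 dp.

price = 0.5353
boundary = - - - - - 107.8432 103.1061 107.8432 112.7979
tree:
0.5353
1.0264 0.1834
1.9267 0.3821 0.0406
3.5246 0.7846 0.0930 0.0028
6.2480 1.5814 0.2127 0.0067 0.0000
10.6568 3.1095 0.4855 0.0160 0.0000 0.0000
15.3939 5.9071 1.1062 0.0383 0.0000 0.0000 0.0000
19.9229 10.6568 2.5146 0.0913 0.0000 0.0000 0.0000 0.0000
24.2529 15.3939 5.7021 0.2179 0.0000 0.0000 0.0000 0.0000 0.0000
28.3928 19.9229 10.6568 0.5198 0.0000 0.0000 0.0000 0.0000 0.0000 0.0000

Δt=0.08733, u=1.04594, d=0.95607, q=0.57756, disc=e^(-rΔt)=0.99208
k=9 terminal: V=max(K-S,0) → 28.3928 19.9229 10.6568 0.5198 0.0000 0.0000 0.0000 0.0000 0.0000 0.0000
k=8: j=0 S=94.2471 intr=24.2529 cont=23.3149 V=24.2529[EX]; j=1 S=103.1061 intr=15.3939 cont=14.4559 V=15.3939[EX]; j=2 S=112.7979 intr=5.7021 cont=4.7641 V=5.7021[EX]; j=3 S=123.4006 intr=0.0000 cont=0.2179 V=0.2179[hold]; j=4 S=135.0000 intr=0.0000 cont=0.0000 V=0.0000[hold]; j=5 S=147.6897 intr=0.0000 cont=0.0000 V=0.0000[hold]; j=6 S=161.5722 intr=0.0000 cont=0.0000 V=0.0000[hold]; j=7 S=176.7597 intr=0.0000 cont=0.0000 V=0.0000[hold]; j=8 S=193.3747 intr=0.0000 cont=0.0000 V=0.0000[hold]  S*(8)=112.7979
k=7: j=0 S=98.5771 intr=19.9229 cont=18.9848 V=19.9229[EX]; j=1 S=107.8432 intr=10.6568 cont=9.7188 V=10.6568[EX]; j=2 S=117.9802 intr=0.5198 cont=2.5146 V=2.5146[hold]; j=3 S=129.0701 intr=0.0000 cont=0.0913 V=0.0913[hold]; j=4 S=141.2024 intr=0.0000 cont=0.0000 V=0.0000[hold]; j=5 S=154.4751 intr=0.0000 cont=0.0000 V=0.0000[hold]; j=6 S=168.9954 intr=0.0000 cont=0.0000 V=0.0000[hold]; j=7 S=184.8806 intr=0.0000 cont=0.0000 V=0.0000[hold]  S*(7)=107.8432
k=6: j=0 S=103.1061 intr=15.3939 cont=14.4559 V=15.3939[EX]; j=1 S=112.7979 intr=5.7021 cont=5.9071 V=5.9071[hold]; j=2 S=123.4006 intr=0.0000 cont=1.1062 V=1.1062[hold]; j=3 S=135.0000 intr=0.0000 cont=0.0383 V=0.0383[hold]; j=4 S=147.6897 intr=0.0000 cont=0.0000 V=0.0000[hold]; j=5 S=161.5722 intr=0.0000 cont=0.0000 V=0.0000[hold]; j=6 S=176.7597 intr=0.0000 cont=0.0000 V=0.0000[hold]  S*(6)=103.1061
k=5: j=0 S=107.8432 intr=10.6568 cont=9.8362 V=10.6568[EX]; j=1 S=117.9802 intr=0.5198 cont=3.1095 V=3.1095[hold]; j=2 S=129.0701 intr=0.0000 cont=0.4855 V=0.4855[hold]; j=3 S=141.2024 intr=0.0000 cont=0.0160 V=0.0160[hold]; j=4 S=154.4751 intr=0.0000 cont=0.0000 V=0.0000[hold]; j=5 S=168.9954 intr=0.0000 cont=0.0000 V=0.0000[hold]  S*(5)=107.8432
k=4: j=0 S=112.7979 intr=5.7021 cont=6.2480 V=6.2480[hold]; j=1 S=123.4006 intr=0.0000 cont=1.5814 V=1.5814[hold]; j=2 S=135.0000 intr=0.0000 cont=0.2127 V=0.2127[hold]; j=3 S=147.6897 intr=0.0000 cont=0.0067 V=0.0067[hold]; j=4 S=161.5722 intr=0.0000 cont=0.0000 V=0.0000[hold]  S*(4)=-
k=3: j=0 S=117.9802 intr=0.5198 cont=3.5246 V=3.5246[hold]; j=1 S=129.0701 intr=0.0000 cont=0.7846 V=0.7846[hold]; j=2 S=141.2024 intr=0.0000 cont=0.0930 V=0.0930[hold]; j=3 S=154.4751 intr=0.0000 cont=0.0028 V=0.0028[hold]  S*(3)=-
k=2: j=0 S=123.4006 intr=0.0000 cont=1.9267 V=1.9267[hold]; j=1 S=135.0000 intr=0.0000 cont=0.3821 V=0.3821[hold]; j=2 S=147.6897 intr=0.0000 cont=0.0406 V=0.0406[hold]  S*(2)=-
k=1: j=0 S=129.0701 intr=0.0000 cont=1.0264 V=1.0264[hold]; j=1 S=141.2024 intr=0.0000 cont=0.1834 V=0.1834[hold]  S*(1)=-
k=0: j=0 S=135.0000 intr=0.0000 cont=0.5353 V=0.5353[hold]  S*(0)=-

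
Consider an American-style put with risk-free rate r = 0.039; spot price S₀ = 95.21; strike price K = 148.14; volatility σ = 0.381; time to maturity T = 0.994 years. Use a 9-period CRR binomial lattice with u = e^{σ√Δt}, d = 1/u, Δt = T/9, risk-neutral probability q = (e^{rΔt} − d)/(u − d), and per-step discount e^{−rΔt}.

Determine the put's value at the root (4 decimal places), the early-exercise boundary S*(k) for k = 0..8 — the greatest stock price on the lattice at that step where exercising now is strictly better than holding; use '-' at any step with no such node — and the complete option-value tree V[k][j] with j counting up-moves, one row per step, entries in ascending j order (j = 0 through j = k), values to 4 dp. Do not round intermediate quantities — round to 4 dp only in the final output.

params: Δt=0.11044 u=1.13498 d=0.88107 q=0.48539 e^(-rΔt)=0.99570
t_9 payoffs: 117.6768 108.8977 97.5885 83.0201 64.2533 40.0782 8.9360 0.0000 0.0000 0.0000
t_8: node(8,0) S=34.5752 payoff=113.5648 vs cont=112.9281 → 113.5648 [stop]  node(8,1) S=44.5394 payoff=103.6006 vs cont=102.9639 → 103.6006 [stop]  node(8,2) S=57.3751 payoff=90.7649 vs cont=90.1281 → 90.7649 [stop]  node(8,3) S=73.9100 payoff=74.2300 vs cont=73.5933 → 74.2300 [stop]  node(8,4) S=95.2100 payoff=52.9300 vs cont=52.2933 → 52.9300 [stop]  node(8,5) S=122.6484 payoff=25.4916 vs cont=24.8549 → 25.4916 [stop]  node(8,6) S=157.9943 payoff=0.0000 vs cont=4.5788 → 4.5788 [wait]  node(8,7) S=203.5264 payoff=0.0000 vs cont=0.0000 → 0.0000 [wait]  node(8,8) S=262.1803 payoff=0.0000 vs cont=0.0000 → 0.0000 [wait]  ⇒ S*(8)=122.6484
t_7: node(7,0) S=39.2423 payoff=108.8977 vs cont=108.2610 → 108.8977 [stop]  node(7,1) S=50.5515 payoff=97.5885 vs cont=96.9518 → 97.5885 [stop]  node(7,2) S=65.1199 payoff=83.0201 vs cont=82.3834 → 83.0201 [stop]  node(7,3) S=83.8867 payoff=64.2533 vs cont=63.6166 → 64.2533 [stop]  node(7,4) S=108.0618 payoff=40.0782 vs cont=39.4415 → 40.0782 [stop]  node(7,5) S=139.2040 payoff=8.9360 vs cont=15.2748 → 15.2748 [wait]  node(7,6) S=179.3209 payoff=0.0000 vs cont=2.3462 → 2.3462 [wait]  node(7,7) S=230.9991 payoff=0.0000 vs cont=0.0000 → 0.0000 [wait]  ⇒ S*(7)=108.0618
t_6: node(6,0) S=44.5394 payoff=103.6006 vs cont=102.9639 → 103.6006 [stop]  node(6,1) S=57.3751 payoff=90.7649 vs cont=90.1281 → 90.7649 [stop]  node(6,2) S=73.9100 payoff=74.2300 vs cont=73.5933 → 74.2300 [stop]  node(6,3) S=95.2100 payoff=52.9300 vs cont=52.2933 → 52.9300 [stop]  node(6,4) S=122.6484 payoff=25.4916 vs cont=27.9184 → 27.9184 [wait]  node(6,5) S=157.9943 payoff=0.0000 vs cont=8.9608 → 8.9608 [wait]  node(6,6) S=203.5264 payoff=0.0000 vs cont=1.2022 → 1.2022 [wait]  ⇒ S*(6)=95.2100
t_5: node(5,0) S=50.5515 payoff=97.5885 vs cont=96.9518 → 97.5885 [stop]  node(5,1) S=65.1199 payoff=83.0201 vs cont=82.3834 → 83.0201 [stop]  node(5,2) S=83.8867 payoff=64.2533 vs cont=63.6166 → 64.2533 [stop]  node(5,3) S=108.0618 payoff=40.0782 vs cont=40.6144 → 40.6144 [wait]  node(5,4) S=139.2040 payoff=8.9360 vs cont=18.6362 → 18.6362 [wait]  node(5,5) S=179.3209 payoff=0.0000 vs cont=5.1725 → 5.1725 [wait]  ⇒ S*(5)=83.8867
t_4: node(4,0) S=57.3751 payoff=90.7649 vs cont=90.1281 → 90.7649 [stop]  node(4,1) S=73.9100 payoff=74.2300 vs cont=73.5933 → 74.2300 [stop]  node(4,2) S=95.2100 payoff=52.9300 vs cont=52.5524 → 52.9300 [stop]  node(4,3) S=122.6484 payoff=25.4916 vs cont=29.8177 → 29.8177 [wait]  node(4,4) S=157.9943 payoff=0.0000 vs cont=12.0491 → 12.0491 [wait]  ⇒ S*(4)=95.2100
t_3: node(3,0) S=65.1199 payoff=83.0201 vs cont=82.3834 → 83.0201 [stop]  node(3,1) S=83.8867 payoff=64.2533 vs cont=63.6166 → 64.2533 [stop]  node(3,2) S=108.0618 payoff=40.0782 vs cont=41.5323 → 41.5323 [wait]  node(3,3) S=139.2040 payoff=8.9360 vs cont=21.1019 → 21.1019 [wait]  ⇒ S*(3)=83.8867
t_2: node(2,0) S=73.9100 payoff=74.2300 vs cont=73.5933 → 74.2300 [stop]  node(2,1) S=95.2100 payoff=52.9300 vs cont=52.9961 → 52.9961 [wait]  node(2,2) S=122.6484 payoff=25.4916 vs cont=31.4797 → 31.4797 [wait]  ⇒ S*(2)=73.9100
t_1: node(1,0) S=83.8867 payoff=64.2533 vs cont=63.6486 → 64.2533 [stop]  node(1,1) S=108.0618 payoff=40.0782 vs cont=42.3694 → 42.3694 [wait]  ⇒ S*(1)=83.8867
t_0: node(0,0) S=95.2100 payoff=52.9300 vs cont=53.4006 → 53.4006 [wait]  ⇒ S*(0)=-

price = 53.4006
boundary = - 83.8867 73.9100 83.8867 95.2100 83.8867 95.2100 108.0618 122.6484
tree:
53.4006
64.2533 42.3694
74.2300 52.9961 31.4797
83.0201 64.2533 41.5323 21.1019
90.7649 74.2300 52.9300 29.8177 12.0491
97.5885 83.0201 64.2533 40.6144 18.6362 5.1725
103.6006 90.7649 74.2300 52.9300 27.9184 8.9608 1.2022
108.8977 97.5885 83.0201 64.2533 40.0782 15.2748 2.3462 0.0000
113.5648 103.6006 90.7649 74.2300 52.9300 25.4916 4.5788 0.0000 0.0000
117.6768 108.8977 97.5885 83.0201 64.2533 40.0782 8.9360 0.0000 0.0000 0.0000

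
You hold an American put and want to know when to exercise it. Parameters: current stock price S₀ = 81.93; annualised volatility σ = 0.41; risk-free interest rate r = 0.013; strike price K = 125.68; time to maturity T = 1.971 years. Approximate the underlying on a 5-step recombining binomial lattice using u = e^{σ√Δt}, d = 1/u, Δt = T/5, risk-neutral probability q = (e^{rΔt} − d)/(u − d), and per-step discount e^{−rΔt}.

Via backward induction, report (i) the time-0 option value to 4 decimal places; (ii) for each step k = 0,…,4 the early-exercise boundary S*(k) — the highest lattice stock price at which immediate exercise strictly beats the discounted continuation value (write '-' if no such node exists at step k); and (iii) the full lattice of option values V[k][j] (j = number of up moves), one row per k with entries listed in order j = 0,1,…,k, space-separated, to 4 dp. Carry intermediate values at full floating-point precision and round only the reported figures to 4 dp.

params: Δt=0.39420 u=1.29359 d=0.77304 q=0.44587 e^(-rΔt)=0.99489
t_5 payoffs: 103.0616 87.8310 62.3445 19.6963 0.0000 0.0000
t_4: node(4,0) S=29.2589 payoff=96.4211 vs cont=95.7786 → 96.4211 [stop]  node(4,1) S=48.9611 payoff=76.7189 vs cont=76.0765 → 76.7189 [stop]  node(4,2) S=81.9300 payoff=43.7500 vs cont=43.1076 → 43.7500 [stop]  node(4,3) S=137.0992 payoff=0.0000 vs cont=10.8586 → 10.8586 [wait]  node(4,4) S=229.4178 payoff=0.0000 vs cont=0.0000 → 0.0000 [wait]  ⇒ S*(4)=81.9300
t_3: node(3,0) S=37.8490 payoff=87.8310 vs cont=87.1886 → 87.8310 [stop]  node(3,1) S=63.3355 payoff=62.3445 vs cont=61.7021 → 62.3445 [stop]  node(3,2) S=105.9837 payoff=19.6963 vs cont=28.9361 → 28.9361 [wait]  node(3,3) S=177.3500 payoff=0.0000 vs cont=5.9863 → 5.9863 [wait]  ⇒ S*(3)=63.3355
t_2: node(2,0) S=48.9611 payoff=76.7189 vs cont=76.0765 → 76.7189 [stop]  node(2,1) S=81.9300 payoff=43.7500 vs cont=47.2063 → 47.2063 [wait]  node(2,2) S=137.0992 payoff=0.0000 vs cont=18.6079 → 18.6079 [wait]  ⇒ S*(2)=48.9611
t_1: node(1,0) S=63.3355 payoff=62.3445 vs cont=63.2353 → 63.2353 [wait]  node(1,1) S=105.9837 payoff=19.6963 vs cont=34.2791 → 34.2791 [wait]  ⇒ S*(1)=-
t_0: node(0,0) S=81.9300 payoff=43.7500 vs cont=50.0674 → 50.0674 [wait]  ⇒ S*(0)=-

price = 50.0674
boundary = - - 48.9611 63.3355 81.9300
tree:
50.0674
63.2353 34.2791
76.7189 47.2063 18.6079
87.8310 62.3445 28.9361 5.9863
96.4211 76.7189 43.7500 10.8586 0.0000
103.0616 87.8310 62.3445 19.6963 0.0000 0.0000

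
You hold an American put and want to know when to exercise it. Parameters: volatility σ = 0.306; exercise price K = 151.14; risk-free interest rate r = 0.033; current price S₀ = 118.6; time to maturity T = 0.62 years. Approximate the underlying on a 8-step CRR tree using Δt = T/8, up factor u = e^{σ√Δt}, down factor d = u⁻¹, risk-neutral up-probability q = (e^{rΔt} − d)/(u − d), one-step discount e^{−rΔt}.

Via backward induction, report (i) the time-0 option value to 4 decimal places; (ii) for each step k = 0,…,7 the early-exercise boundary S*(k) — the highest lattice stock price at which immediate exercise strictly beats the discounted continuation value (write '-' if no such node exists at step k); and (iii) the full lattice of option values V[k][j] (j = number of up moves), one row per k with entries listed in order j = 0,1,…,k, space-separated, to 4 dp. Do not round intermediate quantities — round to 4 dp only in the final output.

params: Δt=0.07750 u=1.08892 d=0.91834 q=0.49373 e^(-rΔt)=0.99745
t_8 payoffs: 91.1449 80.0010 66.7871 51.1187 32.5400 10.5103 0.0000 0.0000 0.0000
t_7: node(7,0) S=65.3298 payoff=85.8102 vs cont=85.4241 → 85.8102 [stop]  node(7,1) S=77.4647 payoff=73.6753 vs cont=73.2892 → 73.6753 [stop]  node(7,2) S=91.8536 payoff=59.2864 vs cont=58.9003 → 59.2864 [stop]  node(7,3) S=108.9152 payoff=42.2248 vs cont=41.8387 → 42.2248 [stop]  node(7,4) S=129.1460 payoff=21.9940 vs cont=21.6080 → 21.9940 [stop]  node(7,5) S=153.1345 payoff=0.0000 vs cont=5.3075 → 5.3075 [wait]  node(7,6) S=181.5789 payoff=0.0000 vs cont=0.0000 → 0.0000 [wait]  node(7,7) S=215.3068 payoff=0.0000 vs cont=0.0000 → 0.0000 [wait]  ⇒ S*(7)=129.1460
t_6: node(6,0) S=71.1390 payoff=80.0010 vs cont=79.6150 → 80.0010 [stop]  node(6,1) S=84.3529 payoff=66.7871 vs cont=66.4010 → 66.7871 [stop]  node(6,2) S=100.0213 payoff=51.1187 vs cont=50.7327 → 51.1187 [stop]  node(6,3) S=118.6000 payoff=32.5400 vs cont=32.1540 → 32.5400 [stop]  node(6,4) S=140.6297 payoff=10.5103 vs cont=13.7203 → 13.7203 [wait]  node(6,5) S=166.7513 payoff=0.0000 vs cont=2.6802 → 2.6802 [wait]  node(6,6) S=197.7250 payoff=0.0000 vs cont=0.0000 → 0.0000 [wait]  ⇒ S*(6)=118.6000
t_5: node(5,0) S=77.4647 payoff=73.6753 vs cont=73.2892 → 73.6753 [stop]  node(5,1) S=91.8536 payoff=59.2864 vs cont=58.9003 → 59.2864 [stop]  node(5,2) S=108.9152 payoff=42.2248 vs cont=41.8387 → 42.2248 [stop]  node(5,3) S=129.1460 payoff=21.9940 vs cont=23.1888 → 23.1888 [wait]  node(5,4) S=153.1345 payoff=0.0000 vs cont=8.2483 → 8.2483 [wait]  node(5,5) S=181.5789 payoff=0.0000 vs cont=1.3534 → 1.3534 [wait]  ⇒ S*(5)=108.9152
t_4: node(4,0) S=84.3529 payoff=66.7871 vs cont=66.4010 → 66.7871 [stop]  node(4,1) S=100.0213 payoff=51.1187 vs cont=50.7327 → 51.1187 [stop]  node(4,2) S=118.6000 payoff=32.5400 vs cont=32.7423 → 32.7423 [wait]  node(4,3) S=140.6297 payoff=10.5103 vs cont=15.7719 → 15.7719 [wait]  node(4,4) S=166.7513 payoff=0.0000 vs cont=4.8318 → 4.8318 [wait]  ⇒ S*(4)=100.0213
t_3: node(3,0) S=91.8536 payoff=59.2864 vs cont=58.9003 → 59.2864 [stop]  node(3,1) S=108.9152 payoff=42.2248 vs cont=41.9384 → 42.2248 [stop]  node(3,2) S=129.1460 payoff=21.9940 vs cont=24.3013 → 24.3013 [wait]  node(3,3) S=153.1345 payoff=0.0000 vs cont=10.3439 → 10.3439 [wait]  ⇒ S*(3)=108.9152
t_2: node(2,0) S=100.0213 payoff=51.1187 vs cont=50.7327 → 51.1187 [stop]  node(2,1) S=118.6000 payoff=32.5400 vs cont=33.2902 → 33.2902 [wait]  node(2,2) S=140.6297 payoff=10.5103 vs cont=17.3657 → 17.3657 [wait]  ⇒ S*(2)=100.0213
t_1: node(1,0) S=108.9152 payoff=42.2248 vs cont=42.2082 → 42.2248 [stop]  node(1,1) S=129.1460 payoff=21.9940 vs cont=25.3629 → 25.3629 [wait]  ⇒ S*(1)=108.9152
t_0: node(0,0) S=118.6000 payoff=32.5400 vs cont=33.8130 → 33.8130 [wait]  ⇒ S*(0)=-

price = 33.8130
boundary = - 108.9152 100.0213 108.9152 100.0213 108.9152 118.6000 129.1460
tree:
33.8130
42.2248 25.3629
51.1187 33.2902 17.3657
59.2864 42.2248 24.3013 10.3439
66.7871 51.1187 32.7423 15.7719 4.8318
73.6753 59.2864 42.2248 23.1888 8.2483 1.3534
80.0010 66.7871 51.1187 32.5400 13.7203 2.6802 0.0000
85.8102 73.6753 59.2864 42.2248 21.9940 5.3075 0.0000 0.0000
91.1449 80.0010 66.7871 51.1187 32.5400 10.5103 0.0000 0.0000 0.0000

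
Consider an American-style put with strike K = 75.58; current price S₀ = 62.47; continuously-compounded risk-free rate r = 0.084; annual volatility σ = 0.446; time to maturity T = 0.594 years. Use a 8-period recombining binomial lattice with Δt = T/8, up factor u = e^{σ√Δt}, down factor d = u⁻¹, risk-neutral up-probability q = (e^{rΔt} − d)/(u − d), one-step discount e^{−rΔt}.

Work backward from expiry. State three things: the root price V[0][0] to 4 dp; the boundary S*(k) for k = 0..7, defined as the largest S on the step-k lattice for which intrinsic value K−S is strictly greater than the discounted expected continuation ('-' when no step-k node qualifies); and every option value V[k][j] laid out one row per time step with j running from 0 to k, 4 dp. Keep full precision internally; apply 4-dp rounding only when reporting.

price = 15.5829
boundary = - - 48.9905 43.3843 48.9905 55.3212 48.9905 55.3212
tree:
15.5829
20.6914 10.5749
26.5895 14.9436 6.2574
32.1957 20.3583 9.6155 2.9149
37.1604 26.5895 14.2669 4.9980 0.8295
41.5570 32.1957 20.2588 8.3422 1.6538 0.0000
45.4504 37.1604 26.5895 13.3970 3.2976 0.0000 0.0000
48.8983 41.5570 32.1957 20.2588 6.5751 0.0000 0.0000 0.0000
51.9516 45.4504 37.1604 26.5895 13.1100 0.0000 0.0000 0.0000 0.0000

params: Δt=0.07425 u=1.12922 d=0.88556 q=0.49533 e^(-rΔt)=0.99378
t_8 payoffs: 51.9516 45.4504 37.1604 26.5895 13.1100 0.0000 0.0000 0.0000 0.0000
t_7: node(7,0) S=26.6817 payoff=48.8983 vs cont=48.4284 → 48.8983 [stop]  node(7,1) S=34.0230 payoff=41.5570 vs cont=41.0871 → 41.5570 [stop]  node(7,2) S=43.3843 payoff=32.1957 vs cont=31.7258 → 32.1957 [stop]  node(7,3) S=55.3212 payoff=20.2588 vs cont=19.7889 → 20.2588 [stop]  node(7,4) S=70.5426 payoff=5.0374 vs cont=6.5751 → 6.5751 [wait]  node(7,5) S=89.9520 payoff=0.0000 vs cont=0.0000 → 0.0000 [wait]  node(7,6) S=114.7018 payoff=0.0000 vs cont=0.0000 → 0.0000 [wait]  node(7,7) S=146.2614 payoff=0.0000 vs cont=0.0000 → 0.0000 [wait]  ⇒ S*(7)=55.3212
t_6: node(6,0) S=30.1296 payoff=45.4504 vs cont=44.9805 → 45.4504 [stop]  node(6,1) S=38.4196 payoff=37.1604 vs cont=36.6905 → 37.1604 [stop]  node(6,2) S=48.9905 payoff=26.5895 vs cont=26.1196 → 26.5895 [stop]  node(6,3) S=62.4700 payoff=13.1100 vs cont=13.3970 → 13.3970 [wait]  node(6,4) S=79.6583 payoff=0.0000 vs cont=3.2976 → 3.2976 [wait]  node(6,5) S=101.5759 payoff=0.0000 vs cont=0.0000 → 0.0000 [wait]  node(6,6) S=129.5239 payoff=0.0000 vs cont=0.0000 → 0.0000 [wait]  ⇒ S*(6)=48.9905
t_5: node(5,0) S=34.0230 payoff=41.5570 vs cont=41.0871 → 41.5570 [stop]  node(5,1) S=43.3843 payoff=32.1957 vs cont=31.7258 → 32.1957 [stop]  node(5,2) S=55.3212 payoff=20.2588 vs cont=19.9301 → 20.2588 [stop]  node(5,3) S=70.5426 payoff=5.0374 vs cont=8.3422 → 8.3422 [wait]  node(5,4) S=89.9520 payoff=0.0000 vs cont=1.6538 → 1.6538 [wait]  node(5,5) S=114.7018 payoff=0.0000 vs cont=0.0000 → 0.0000 [wait]  ⇒ S*(5)=55.3212
t_4: node(4,0) S=38.4196 payoff=37.1604 vs cont=36.6905 → 37.1604 [stop]  node(4,1) S=48.9905 payoff=26.5895 vs cont=26.1196 → 26.5895 [stop]  node(4,2) S=62.4700 payoff=13.1100 vs cont=14.2669 → 14.2669 [wait]  node(4,3) S=79.6583 payoff=0.0000 vs cont=4.9980 → 4.9980 [wait]  node(4,4) S=101.5759 payoff=0.0000 vs cont=0.8295 → 0.8295 [wait]  ⇒ S*(4)=48.9905
t_3: node(3,0) S=43.3843 payoff=32.1957 vs cont=31.7258 → 32.1957 [stop]  node(3,1) S=55.3212 payoff=20.2588 vs cont=20.3583 → 20.3583 [wait]  node(3,2) S=70.5426 payoff=5.0374 vs cont=9.6155 → 9.6155 [wait]  node(3,3) S=89.9520 payoff=0.0000 vs cont=2.9149 → 2.9149 [wait]  ⇒ S*(3)=43.3843
t_2: node(2,0) S=48.9905 payoff=26.5895 vs cont=26.1686 → 26.5895 [stop]  node(2,1) S=62.4700 payoff=13.1100 vs cont=14.9436 → 14.9436 [wait]  node(2,2) S=79.6583 payoff=0.0000 vs cont=6.2574 → 6.2574 [wait]  ⇒ S*(2)=48.9905
t_1: node(1,0) S=55.3212 payoff=20.2588 vs cont=20.6914 → 20.6914 [wait]  node(1,1) S=70.5426 payoff=5.0374 vs cont=10.5749 → 10.5749 [wait]  ⇒ S*(1)=-
t_0: node(0,0) S=62.4700 payoff=13.1100 vs cont=15.5829 → 15.5829 [wait]  ⇒ S*(0)=-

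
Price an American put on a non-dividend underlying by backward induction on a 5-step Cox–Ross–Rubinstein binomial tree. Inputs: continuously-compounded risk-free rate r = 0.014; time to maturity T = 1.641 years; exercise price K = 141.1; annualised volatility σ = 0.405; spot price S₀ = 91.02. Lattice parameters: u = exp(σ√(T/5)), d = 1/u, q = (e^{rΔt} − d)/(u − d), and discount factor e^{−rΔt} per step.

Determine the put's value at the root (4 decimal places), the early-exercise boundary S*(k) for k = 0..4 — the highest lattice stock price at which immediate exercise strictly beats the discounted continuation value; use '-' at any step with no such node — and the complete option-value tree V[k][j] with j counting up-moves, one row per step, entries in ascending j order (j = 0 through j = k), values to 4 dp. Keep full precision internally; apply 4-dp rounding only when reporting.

params: Δt=0.32820 u=1.26114 d=0.79293 q=0.45209 e^(-rΔt)=0.99542
t_5 payoffs: 112.5693 95.7223 68.9274 26.3107 0.0000 0.0000
t_4: node(4,0) S=35.9814 payoff=105.1186 vs cont=104.4718 → 105.1186 [stop]  node(4,1) S=57.2278 payoff=83.8722 vs cont=83.2253 → 83.8722 [stop]  node(4,2) S=91.0200 payoff=50.0800 vs cont=49.4332 → 50.0800 [stop]  node(4,3) S=144.7659 payoff=0.0000 vs cont=14.3498 → 14.3498 [wait]  node(4,4) S=230.2480 payoff=0.0000 vs cont=0.0000 → 0.0000 [wait]  ⇒ S*(4)=91.0200
t_3: node(3,0) S=45.3777 payoff=95.7223 vs cont=95.0754 → 95.7223 [stop]  node(3,1) S=72.1726 payoff=68.9274 vs cont=68.2806 → 68.9274 [stop]  node(3,2) S=114.7893 payoff=26.3107 vs cont=33.7712 → 33.7712 [wait]  node(3,3) S=182.5707 payoff=0.0000 vs cont=7.8263 → 7.8263 [wait]  ⇒ S*(3)=72.1726
t_2: node(2,0) S=57.2278 payoff=83.8722 vs cont=83.2253 → 83.8722 [stop]  node(2,1) S=91.0200 payoff=50.0800 vs cont=52.7905 → 52.7905 [wait]  node(2,2) S=144.7659 payoff=0.0000 vs cont=21.9407 → 21.9407 [wait]  ⇒ S*(2)=57.2278
t_1: node(1,0) S=72.1726 payoff=68.9274 vs cont=69.5004 → 69.5004 [wait]  node(1,1) S=114.7893 payoff=26.3107 vs cont=38.6656 → 38.6656 [wait]  ⇒ S*(1)=-
t_0: node(0,0) S=91.0200 payoff=50.0800 vs cont=55.3056 → 55.3056 [wait]  ⇒ S*(0)=-

price = 55.3056
boundary = - - 57.2278 72.1726 91.0200
tree:
55.3056
69.5004 38.6656
83.8722 52.7905 21.9407
95.7223 68.9274 33.7712 7.8263
105.1186 83.8722 50.0800 14.3498 0.0000
112.5693 95.7223 68.9274 26.3107 0.0000 0.0000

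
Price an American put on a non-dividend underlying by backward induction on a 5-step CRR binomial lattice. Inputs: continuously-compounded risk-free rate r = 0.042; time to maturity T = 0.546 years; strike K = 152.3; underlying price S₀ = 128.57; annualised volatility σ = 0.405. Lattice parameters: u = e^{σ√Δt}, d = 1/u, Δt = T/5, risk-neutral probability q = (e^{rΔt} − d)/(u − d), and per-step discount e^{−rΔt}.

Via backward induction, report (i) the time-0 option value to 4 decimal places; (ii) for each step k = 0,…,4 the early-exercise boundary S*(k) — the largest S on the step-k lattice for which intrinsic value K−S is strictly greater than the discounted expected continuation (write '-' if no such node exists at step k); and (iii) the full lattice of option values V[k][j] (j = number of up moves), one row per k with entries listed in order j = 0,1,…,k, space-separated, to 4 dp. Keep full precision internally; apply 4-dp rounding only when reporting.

price = 29.3604
boundary = - - 98.3769 112.4647 128.5700
tree:
29.3604
40.7023 17.5338
53.9231 26.9781 7.6202
66.2463 39.8353 13.5115 1.4047
77.0258 53.9231 23.7300 2.7332 0.0000
86.4550 66.2463 39.8353 5.3184 0.0000 0.0000

Δt=0.10920  u=1.14320  d=0.87474  q=0.48371  discount=0.99542
step 5 (expiry): payoffs max(K−S,0) = 86.4550 66.2463 39.8353 5.3184 0.0000 0.0000
step 4: (k=4,j=0): S=75.2742, (K−S)⁺=77.0258, hold=76.3289 ⇒ V=77.0258 exercise | (k=4,j=1): S=98.3769, (K−S)⁺=53.9231, hold=53.2262 ⇒ V=53.9231 exercise | (k=4,j=2): S=128.5700, (K−S)⁺=23.7300, hold=23.0331 ⇒ V=23.7300 exercise | (k=4,j=3): S=168.0298, (K−S)⁺=0.0000, hold=2.7332 ⇒ V=2.7332 continue | (k=4,j=4): S=219.6004, (K−S)⁺=0.0000, hold=0.0000 ⇒ V=0.0000 continue  boundary S*=128.5700
step 3: (k=3,j=0): S=86.0537, (K−S)⁺=66.2463, hold=65.5494 ⇒ V=66.2463 exercise | (k=3,j=1): S=112.4647, (K−S)⁺=39.8353, hold=39.1384 ⇒ V=39.8353 exercise | (k=3,j=2): S=146.9816, (K−S)⁺=5.3184, hold=13.5115 ⇒ V=13.5115 continue | (k=3,j=3): S=192.0922, (K−S)⁺=0.0000, hold=1.4047 ⇒ V=1.4047 continue  boundary S*=112.4647
step 2: (k=2,j=0): S=98.3769, (K−S)⁺=53.9231, hold=53.2262 ⇒ V=53.9231 exercise | (k=2,j=1): S=128.5700, (K−S)⁺=23.7300, hold=26.9781 ⇒ V=26.9781 continue | (k=2,j=2): S=168.0298, (K−S)⁺=0.0000, hold=7.6202 ⇒ V=7.6202 continue  boundary S*=98.3769
step 1: (k=1,j=0): S=112.4647, (K−S)⁺=39.8353, hold=40.7023 ⇒ V=40.7023 continue | (k=1,j=1): S=146.9816, (K−S)⁺=5.3184, hold=17.5338 ⇒ V=17.5338 continue  boundary S*=-
step 0: (k=0,j=0): S=128.5700, (K−S)⁺=23.7300, hold=29.3604 ⇒ V=29.3604 continue  boundary S*=-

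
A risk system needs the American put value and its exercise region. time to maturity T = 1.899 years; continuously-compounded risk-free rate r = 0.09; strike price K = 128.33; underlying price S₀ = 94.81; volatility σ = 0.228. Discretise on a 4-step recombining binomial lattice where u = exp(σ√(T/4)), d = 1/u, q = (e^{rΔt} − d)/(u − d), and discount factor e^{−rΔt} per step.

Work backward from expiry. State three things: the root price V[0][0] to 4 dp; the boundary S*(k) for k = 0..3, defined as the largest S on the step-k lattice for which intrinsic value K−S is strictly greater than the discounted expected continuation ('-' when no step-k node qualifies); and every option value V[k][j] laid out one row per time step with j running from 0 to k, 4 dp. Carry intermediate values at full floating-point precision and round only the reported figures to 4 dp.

Δt=0.47475, u=1.17011, d=0.85462, q=0.59917, disc=e^(-rΔt)=0.95817
k=4 terminal: V=max(K-S,0) → 77.7535 59.0829 33.5200 0.0000 0.0000
k=3: j=0 S=59.1801 intr=69.1499 cont=63.7822 V=69.1499[EX]; j=1 S=81.0266 intr=47.3034 cont=41.9356 V=47.3034[EX]; j=2 S=110.9380 intr=17.3920 cont=12.8737 V=17.3920[EX]; j=3 S=151.8913 intr=0.0000 cont=0.0000 V=0.0000[hold]  S*(3)=110.9380
k=2: j=0 S=69.2471 intr=59.0829 cont=53.7152 V=59.0829[EX]; j=1 S=94.8100 intr=33.5200 cont=28.1523 V=33.5200[EX]; j=2 S=129.8096 intr=0.0000 cont=6.6796 V=6.6796[hold]  S*(2)=94.8100
k=1: j=0 S=81.0266 intr=47.3034 cont=41.9356 V=47.3034[EX]; j=1 S=110.9380 intr=17.3920 cont=16.7085 V=17.3920[EX]  S*(1)=110.9380
k=0: j=0 S=94.8100 intr=33.5200 cont=28.1523 V=33.5200[EX]  S*(0)=94.8100

price = 33.5200
boundary = 94.8100 110.9380 94.8100 110.9380
tree:
33.5200
47.3034 17.3920
59.0829 33.5200 6.6796
69.1499 47.3034 17.3920 0.0000
77.7535 59.0829 33.5200 0.0000 0.0000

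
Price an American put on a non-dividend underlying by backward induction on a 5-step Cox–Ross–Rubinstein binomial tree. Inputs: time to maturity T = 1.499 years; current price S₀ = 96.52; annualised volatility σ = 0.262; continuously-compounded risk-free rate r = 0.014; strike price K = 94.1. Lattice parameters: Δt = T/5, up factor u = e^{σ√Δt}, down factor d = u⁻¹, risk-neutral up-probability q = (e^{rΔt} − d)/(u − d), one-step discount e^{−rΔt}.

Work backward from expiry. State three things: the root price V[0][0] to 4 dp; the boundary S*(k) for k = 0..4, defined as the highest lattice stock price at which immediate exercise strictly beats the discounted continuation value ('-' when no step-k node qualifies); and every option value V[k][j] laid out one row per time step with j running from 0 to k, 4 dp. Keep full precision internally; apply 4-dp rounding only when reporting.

price = 10.7097
boundary = - - - 62.7641 72.4458
tree:
10.7097
15.9285 5.1230
22.8587 8.5248 1.4650
31.3359 13.8319 2.8227 0.0000
39.7237 21.6542 5.4387 0.0000 0.0000
46.9906 31.3359 10.4790 0.0000 0.0000 0.0000

Δt=0.29980  u=1.15426  d=0.86636  q=0.47881  discount=0.99581
step 5 (expiry): payoffs max(K−S,0) = 46.9906 31.3359 10.4790 0.0000 0.0000 0.0000
step 4: (k=4,j=0): S=54.3763, (K−S)⁺=39.7237, hold=39.3296 ⇒ V=39.7237 exercise | (k=4,j=1): S=72.4458, (K−S)⁺=21.6542, hold=21.2600 ⇒ V=21.6542 exercise | (k=4,j=2): S=96.5200, (K−S)⁺=0.0000, hold=5.4387 ⇒ V=5.4387 continue | (k=4,j=3): S=128.5941, (K−S)⁺=0.0000, hold=0.0000 ⇒ V=0.0000 continue | (k=4,j=4): S=171.3267, (K−S)⁺=0.0000, hold=0.0000 ⇒ V=0.0000 continue  boundary S*=72.4458
step 3: (k=3,j=0): S=62.7641, (K−S)⁺=31.3359, hold=30.9417 ⇒ V=31.3359 exercise | (k=3,j=1): S=83.6210, (K−S)⁺=10.4790, hold=13.8319 ⇒ V=13.8319 continue | (k=3,j=2): S=111.4087, (K−S)⁺=0.0000, hold=2.8227 ⇒ V=2.8227 continue | (k=3,j=3): S=148.4305, (K−S)⁺=0.0000, hold=0.0000 ⇒ V=0.0000 continue  boundary S*=62.7641
step 2: (k=2,j=0): S=72.4458, (K−S)⁺=21.6542, hold=22.8587 ⇒ V=22.8587 continue | (k=2,j=1): S=96.5200, (K−S)⁺=0.0000, hold=8.5248 ⇒ V=8.5248 continue | (k=2,j=2): S=128.5941, (K−S)⁺=0.0000, hold=1.4650 ⇒ V=1.4650 continue  boundary S*=-
step 1: (k=1,j=0): S=83.6210, (K−S)⁺=10.4790, hold=15.9285 ⇒ V=15.9285 continue | (k=1,j=1): S=111.4087, (K−S)⁺=0.0000, hold=5.1230 ⇒ V=5.1230 continue  boundary S*=-
step 0: (k=0,j=0): S=96.5200, (K−S)⁺=0.0000, hold=10.7097 ⇒ V=10.7097 continue  boundary S*=-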